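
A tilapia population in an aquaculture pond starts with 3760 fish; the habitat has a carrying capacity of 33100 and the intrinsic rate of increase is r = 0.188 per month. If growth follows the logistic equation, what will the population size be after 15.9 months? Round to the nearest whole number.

23767 fish

A = (K − N₀)/N₀ = (33100 − 3760)/3760 = 7.8032.
N(t) = K/(1 + A·e^(−rt)) = 33100/(1 + 7.8032×e^(−0.188×15.9)).
e^(−2.989) = 0.050328; denominator = 1 + 7.8032×0.050328 = 1.3927.
N = 33100/1.3927 = 23766.5.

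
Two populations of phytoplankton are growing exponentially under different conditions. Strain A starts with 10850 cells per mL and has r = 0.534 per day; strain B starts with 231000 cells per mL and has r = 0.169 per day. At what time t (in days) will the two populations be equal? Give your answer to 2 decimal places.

Set 10850·e^(0.534t) = 231000·e^(0.169t).
e^((0.534 − 0.169)t) = 231000/10850 → e^(0.365·t) = 21.29.
0.365·t = ln(21.29) = 3.0583, so t = 3.0583/0.365 = 8.3788.

8.38 days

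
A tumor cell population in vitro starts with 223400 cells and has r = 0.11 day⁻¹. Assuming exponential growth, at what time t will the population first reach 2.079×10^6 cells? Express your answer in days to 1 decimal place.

Set N₀·e^(rt) = 2.079×10^6: e^(0.11·t) = 2.079×10^6/223400 = 9.3062.
0.11·t = ln(9.3062) = 2.2307, so t = 2.2307/0.11 = 20.279.

20.3 days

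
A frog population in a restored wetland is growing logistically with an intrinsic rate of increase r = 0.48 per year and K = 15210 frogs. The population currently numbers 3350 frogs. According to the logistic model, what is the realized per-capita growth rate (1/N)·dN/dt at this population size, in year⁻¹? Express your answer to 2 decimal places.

0.37 per year

(1/N)·dN/dt = r(1 − N/K) = 0.48 × (1 − 3350/15210).
= 0.48 × 0.77975 = 0.37428.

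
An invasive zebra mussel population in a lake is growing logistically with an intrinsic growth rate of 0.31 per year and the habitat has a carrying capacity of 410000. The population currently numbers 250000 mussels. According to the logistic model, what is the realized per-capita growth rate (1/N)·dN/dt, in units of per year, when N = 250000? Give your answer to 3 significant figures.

0.121 per year

(1/N)·dN/dt = r(1 − N/K) = 0.31 × (1 − 250000/410000).
= 0.31 × 0.39024 = 0.12098.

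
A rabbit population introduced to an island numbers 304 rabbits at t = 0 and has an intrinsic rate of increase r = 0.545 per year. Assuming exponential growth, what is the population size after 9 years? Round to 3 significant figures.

41000 rabbits

N(t) = N₀·e^(rt) = 304 × e^(0.545×9) = 304 × e^4.905.
e^4.905 ≈ 134.96, so N ≈ 304 × 134.96 = 41028.7.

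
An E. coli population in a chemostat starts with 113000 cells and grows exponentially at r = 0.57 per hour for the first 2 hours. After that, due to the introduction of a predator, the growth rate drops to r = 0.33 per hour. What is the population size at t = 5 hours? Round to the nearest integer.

950880 cells

Phase 1: N(2) = 113000·e^(0.57×2) = 113000·e^1.14 = 353325.
Phase 2 runs for 5 − 2 = 3 hours at r = 0.33.
N(5) = 353325·e^(0.33×3) = 353325·e^0.99 = 950880.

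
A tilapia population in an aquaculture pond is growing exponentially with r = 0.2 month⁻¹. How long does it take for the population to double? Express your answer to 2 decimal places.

3.47 months

Doubling time t_d = ln(2)/r = 0.6931/0.2 = 3.4657.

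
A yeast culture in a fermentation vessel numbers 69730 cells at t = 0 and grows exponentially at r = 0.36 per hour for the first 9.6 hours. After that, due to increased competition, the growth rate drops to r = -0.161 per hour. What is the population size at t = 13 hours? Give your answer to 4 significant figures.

1278000 cells

Phase 1: N(9.6) = 69730·e^(0.36×9.6) = 69730·e^3.456 = 2.209741×10^6.
Phase 2 runs for 13 − 9.6 = 3.4 hours at r = -0.161.
N(13) = 2.209741×10^6·e^(-0.161×3.4) = 2.209741×10^6·e^-0.5474 = 1.278229×10^6.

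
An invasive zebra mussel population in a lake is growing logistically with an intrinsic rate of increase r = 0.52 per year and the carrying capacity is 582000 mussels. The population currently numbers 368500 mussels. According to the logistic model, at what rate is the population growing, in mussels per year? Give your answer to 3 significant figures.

70300 mussels per year

dN/dt = rN(1 − N/K) = 0.52 × 368500 × (1 − 368500/582000).
1 − 368500/582000 = 0.36684; dN/dt = 0.52 × 368500 × 0.36684 = 70294.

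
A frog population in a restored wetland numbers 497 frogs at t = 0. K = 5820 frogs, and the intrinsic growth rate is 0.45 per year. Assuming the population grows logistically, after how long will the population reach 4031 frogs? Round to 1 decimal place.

A = (K − N₀)/N₀ = (5820 − 497)/497 = 10.71.
Solve 5820/(1 + 10.71·e^(−0.45t)) = 4031: 1 + 10.71·e^(−0.45t) = 1.4438, so e^(−0.45t) = 0.0414379.
−0.45·t = ln(0.0414379) = -3.1836, so t = 3.1836/0.45 = 7.0746.

7.1 years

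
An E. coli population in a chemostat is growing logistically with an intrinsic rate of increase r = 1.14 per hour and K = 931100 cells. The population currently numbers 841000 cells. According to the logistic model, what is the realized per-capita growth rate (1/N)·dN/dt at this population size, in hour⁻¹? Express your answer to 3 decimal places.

0.110 per hour

(1/N)·dN/dt = r(1 − N/K) = 1.14 × (1 − 841000/931100).
= 1.14 × 0.096767 = 0.11031.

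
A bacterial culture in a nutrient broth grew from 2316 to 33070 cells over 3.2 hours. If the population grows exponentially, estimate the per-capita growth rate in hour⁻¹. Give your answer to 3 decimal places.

From N(t) = N₀·e^(rt): e^(r·3.2) = 33070/2316 = 14.279.
r·3.2 = ln(14.279) = 2.6588, so r = 2.6588/3.2 = 0.83087.

0.831 per hour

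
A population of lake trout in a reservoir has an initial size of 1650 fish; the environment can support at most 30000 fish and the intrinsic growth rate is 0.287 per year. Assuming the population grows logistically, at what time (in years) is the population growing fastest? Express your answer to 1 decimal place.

9.9 years

Logistic growth is fastest at N = K/2 = 15000.
A = (K − N₀)/N₀ = 17.182. Set K/(1 + A·e^(−rt)) = K/2 → A·e^(−rt) = 1.
e^(−0.287t) = 1/17.182 = 0.0582011, so t = ln(17.182)/0.287 = 2.8439/0.287 = 9.9089.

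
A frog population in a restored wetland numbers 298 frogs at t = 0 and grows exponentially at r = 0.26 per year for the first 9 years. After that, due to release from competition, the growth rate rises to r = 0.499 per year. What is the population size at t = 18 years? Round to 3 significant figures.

Phase 1: N(9) = 298·e^(0.26×9) = 298·e^2.34 = 3093.61.
Phase 2 runs for 18 − 9 = 9 years at r = 0.499.
N(18) = 3093.61·e^(0.499×9) = 3093.61·e^4.491 = 275983.

276000 frogs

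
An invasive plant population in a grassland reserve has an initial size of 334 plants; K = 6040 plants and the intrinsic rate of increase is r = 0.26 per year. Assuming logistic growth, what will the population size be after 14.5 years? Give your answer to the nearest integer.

4333 plants

A = (K − N₀)/N₀ = (6040 − 334)/334 = 17.084.
N(t) = K/(1 + A·e^(−rt)) = 6040/(1 + 17.084×e^(−0.26×14.5)).
e^(−3.77) = 0.023052; denominator = 1 + 17.084×0.023052 = 1.3938.
N = 6040/1.3938 = 4333.42.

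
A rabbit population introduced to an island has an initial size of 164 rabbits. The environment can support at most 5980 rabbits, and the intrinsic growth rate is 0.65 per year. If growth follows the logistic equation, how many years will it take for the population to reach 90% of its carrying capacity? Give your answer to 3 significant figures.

A = (K − N₀)/N₀ = (5980 − 164)/164 = 35.463.
Solve 5980/(1 + 35.463·e^(−0.65t)) = 5382: 1 + 35.463·e^(−0.65t) = 1.1111, so e^(−0.65t) = 0.00313312.
−0.65·t = ln(0.00313312) = -5.7657, so t = 5.7657/0.65 = 8.8703.

8.87 years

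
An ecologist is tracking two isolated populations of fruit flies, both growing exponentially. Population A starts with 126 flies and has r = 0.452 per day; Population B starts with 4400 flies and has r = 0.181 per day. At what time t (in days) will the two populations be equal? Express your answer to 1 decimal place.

13.1 days

Set 126·e^(0.452t) = 4400·e^(0.181t).
e^((0.452 − 0.181)t) = 4400/126 → e^(0.271·t) = 34.921.
0.271·t = ln(34.921) = 3.5531, so t = 3.5531/0.271 = 13.111.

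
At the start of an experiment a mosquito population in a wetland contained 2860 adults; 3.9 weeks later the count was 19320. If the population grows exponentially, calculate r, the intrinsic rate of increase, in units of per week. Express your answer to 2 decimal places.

From N(t) = N₀·e^(rt): e^(r·3.9) = 19320/2860 = 6.7552.
r·3.9 = ln(6.7552) = 1.9103, so r = 1.9103/3.9 = 0.48983.

0.49 per week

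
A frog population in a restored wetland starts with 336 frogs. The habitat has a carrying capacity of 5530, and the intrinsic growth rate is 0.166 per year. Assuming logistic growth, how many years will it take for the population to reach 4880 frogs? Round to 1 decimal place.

28.6 years

A = (K − N₀)/N₀ = (5530 − 336)/336 = 15.458.
Solve 5530/(1 + 15.458·e^(−0.166t)) = 4880: 1 + 15.458·e^(−0.166t) = 1.1332, so e^(−0.166t) = 0.0086165.
−0.166·t = ln(0.0086165) = -4.7541, so t = 4.7541/0.166 = 28.639.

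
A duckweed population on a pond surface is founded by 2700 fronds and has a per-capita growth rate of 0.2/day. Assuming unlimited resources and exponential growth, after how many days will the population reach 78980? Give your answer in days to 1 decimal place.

Set N₀·e^(rt) = 78980: e^(0.2·t) = 78980/2700 = 29.252.
0.2·t = ln(29.252) = 3.3759, so t = 3.3759/0.2 = 16.88.

16.9 days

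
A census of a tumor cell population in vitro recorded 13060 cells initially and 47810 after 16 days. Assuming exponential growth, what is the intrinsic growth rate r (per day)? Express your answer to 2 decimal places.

0.08 per day

From N(t) = N₀·e^(rt): e^(r·16) = 47810/13060 = 3.6608.
r·16 = ln(3.6608) = 1.2977, so r = 1.2977/16 = 0.081105.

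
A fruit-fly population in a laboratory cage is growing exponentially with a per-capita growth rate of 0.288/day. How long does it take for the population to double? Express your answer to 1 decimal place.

2.4 days

Doubling time t_d = ln(2)/r = 0.6931/0.288 = 2.4068.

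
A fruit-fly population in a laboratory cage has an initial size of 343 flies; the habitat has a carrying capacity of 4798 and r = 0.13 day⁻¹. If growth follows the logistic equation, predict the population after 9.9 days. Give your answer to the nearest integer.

A = (K − N₀)/N₀ = (4798 − 343)/343 = 12.988.
N(t) = K/(1 + A·e^(−rt)) = 4798/(1 + 12.988×e^(−0.13×9.9)).
e^(−1.287) = 0.2761; denominator = 1 + 12.988×0.2761 = 4.5861.
N = 4798/4.5861 = 1046.22.

1046 flies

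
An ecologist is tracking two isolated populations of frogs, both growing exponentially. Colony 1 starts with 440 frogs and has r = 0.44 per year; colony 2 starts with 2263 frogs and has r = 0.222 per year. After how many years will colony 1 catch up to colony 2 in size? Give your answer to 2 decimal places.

Set 440·e^(0.44t) = 2263·e^(0.222t).
e^((0.44 − 0.222)t) = 2263/440 → e^(0.218·t) = 5.1432.
0.218·t = ln(5.1432) = 1.6377, so t = 1.6377/0.218 = 7.5123.

7.51 years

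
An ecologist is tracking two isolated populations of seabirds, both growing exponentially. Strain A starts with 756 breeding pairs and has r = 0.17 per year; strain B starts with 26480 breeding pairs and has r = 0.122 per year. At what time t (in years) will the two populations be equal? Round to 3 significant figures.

Set 756·e^(0.17t) = 26480·e^(0.122t).
e^((0.17 − 0.122)t) = 26480/756 → e^(0.048·t) = 35.026.
0.048·t = ln(35.026) = 3.5561, so t = 3.5561/0.048 = 74.085.

74.1 years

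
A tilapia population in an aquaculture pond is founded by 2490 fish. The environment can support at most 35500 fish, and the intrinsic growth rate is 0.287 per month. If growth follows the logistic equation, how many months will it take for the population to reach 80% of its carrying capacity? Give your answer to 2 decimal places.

13.84 months

A = (K − N₀)/N₀ = (35500 − 2490)/2490 = 13.257.
Solve 35500/(1 + 13.257·e^(−0.287t)) = 28400: 1 + 13.257·e^(−0.287t) = 1.25, so e^(−0.287t) = 0.0188579.
−0.287·t = ln(0.0188579) = -3.9708, so t = 3.9708/0.287 = 13.836.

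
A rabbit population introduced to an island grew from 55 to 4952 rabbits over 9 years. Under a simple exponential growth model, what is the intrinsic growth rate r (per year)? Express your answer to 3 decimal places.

From N(t) = N₀·e^(rt): e^(r·9) = 4952/55 = 90.036.
r·9 = ln(90.036) = 4.5002, so r = 4.5002/9 = 0.50002.

0.500 per year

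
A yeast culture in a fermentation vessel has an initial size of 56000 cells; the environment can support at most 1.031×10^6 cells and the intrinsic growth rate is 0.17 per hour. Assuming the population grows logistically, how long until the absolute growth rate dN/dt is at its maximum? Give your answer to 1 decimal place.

Logistic growth is fastest at N = K/2 = 515500.
A = (K − N₀)/N₀ = 17.411. Set K/(1 + A·e^(−rt)) = K/2 → A·e^(−rt) = 1.
e^(−0.17t) = 1/17.411 = 0.0574359, so t = ln(17.411)/0.17 = 2.8571/0.17 = 16.806.

16.8 hours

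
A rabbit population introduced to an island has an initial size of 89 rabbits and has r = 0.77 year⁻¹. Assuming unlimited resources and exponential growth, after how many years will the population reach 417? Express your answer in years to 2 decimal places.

2.01 years

Set N₀·e^(rt) = 417: e^(0.77·t) = 417/89 = 4.6854.
0.77·t = ln(4.6854) = 1.5444, so t = 1.5444/0.77 = 2.0058.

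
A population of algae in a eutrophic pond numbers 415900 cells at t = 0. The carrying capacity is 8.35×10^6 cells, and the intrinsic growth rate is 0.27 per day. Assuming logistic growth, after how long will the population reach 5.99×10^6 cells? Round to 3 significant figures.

14.4 days

A = (K − N₀)/N₀ = (8.35×10^6 − 415900)/415900 = 19.077.
Solve 8.35×10^6/(1 + 19.077·e^(−0.27t)) = 5.99×10^6: 1 + 19.077·e^(−0.27t) = 1.394, so e^(−0.27t) = 0.0206527.
−0.27·t = ln(0.0206527) = -3.8799, so t = 3.8799/0.27 = 14.37.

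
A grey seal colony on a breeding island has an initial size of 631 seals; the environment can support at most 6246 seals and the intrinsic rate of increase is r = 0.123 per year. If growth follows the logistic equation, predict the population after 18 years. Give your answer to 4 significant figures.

3167 seals

A = (K − N₀)/N₀ = (6246 − 631)/631 = 8.8986.
N(t) = K/(1 + A·e^(−rt)) = 6246/(1 + 8.8986×e^(−0.123×18)).
e^(−2.214) = 0.10926; denominator = 1 + 8.8986×0.10926 = 1.9723.
N = 6246/1.9723 = 3166.89.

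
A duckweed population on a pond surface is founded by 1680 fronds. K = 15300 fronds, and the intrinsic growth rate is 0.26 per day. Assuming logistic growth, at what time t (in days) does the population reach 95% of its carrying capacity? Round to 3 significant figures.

A = (K − N₀)/N₀ = (15300 − 1680)/1680 = 8.1071.
Solve 15300/(1 + 8.1071·e^(−0.26t)) = 14535: 1 + 8.1071·e^(−0.26t) = 1.0526, so e^(−0.26t) = 0.006492.
−0.26·t = ln(0.006492) = -5.0372, so t = 5.0372/0.26 = 19.374.

19.4 days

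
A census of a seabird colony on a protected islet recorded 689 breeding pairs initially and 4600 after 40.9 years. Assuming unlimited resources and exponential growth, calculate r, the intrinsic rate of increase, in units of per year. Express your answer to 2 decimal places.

0.05 per year

From N(t) = N₀·e^(rt): e^(r·40.9) = 4600/689 = 6.6763.
r·40.9 = ln(6.6763) = 1.8986, so r = 1.8986/40.9 = 0.04642.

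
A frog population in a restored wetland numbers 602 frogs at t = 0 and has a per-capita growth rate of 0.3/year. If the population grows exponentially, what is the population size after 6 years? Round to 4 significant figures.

N(t) = N₀·e^(rt) = 602 × e^(0.3×6) = 602 × e^1.8.
e^1.8 ≈ 6.0496, so N ≈ 602 × 6.0496 = 3641.89.

3642 frogs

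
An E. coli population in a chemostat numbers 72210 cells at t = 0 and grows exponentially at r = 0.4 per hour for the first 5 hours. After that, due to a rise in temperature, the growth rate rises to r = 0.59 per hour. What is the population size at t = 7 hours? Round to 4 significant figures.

Phase 1: N(5) = 72210·e^(0.4×5) = 72210·e^2 = 533564.
Phase 2 runs for 7 − 5 = 2 hours at r = 0.59.
N(7) = 533564·e^(0.59×2) = 533564·e^1.18 = 1.736416×10^6.

1736000 cells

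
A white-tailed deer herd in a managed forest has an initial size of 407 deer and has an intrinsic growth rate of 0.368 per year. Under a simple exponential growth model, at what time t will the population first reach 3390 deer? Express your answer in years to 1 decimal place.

5.8 years

Set N₀·e^(rt) = 3390: e^(0.368·t) = 3390/407 = 8.3292.
0.368·t = ln(8.3292) = 2.1198, so t = 2.1198/0.368 = 5.7603.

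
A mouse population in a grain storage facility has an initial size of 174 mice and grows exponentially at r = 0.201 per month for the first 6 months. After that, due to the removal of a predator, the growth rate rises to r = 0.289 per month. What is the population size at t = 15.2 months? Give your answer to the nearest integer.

8299 mice

Phase 1: N(6) = 174·e^(0.201×6) = 174·e^1.206 = 581.177.
Phase 2 runs for 15.2 − 6 = 9.2 months at r = 0.289.
N(15.2) = 581.177·e^(0.289×9.2) = 581.177·e^2.659 = 8298.71.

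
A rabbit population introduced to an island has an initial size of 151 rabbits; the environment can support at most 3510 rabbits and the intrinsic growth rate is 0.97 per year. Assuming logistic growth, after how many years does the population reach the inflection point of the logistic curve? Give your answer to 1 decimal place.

Logistic growth is fastest at N = K/2 = 1755.
A = (K − N₀)/N₀ = 22.245. Set K/(1 + A·e^(−rt)) = K/2 → A·e^(−rt) = 1.
e^(−0.97t) = 1/22.245 = 0.0449539, so t = ln(22.245)/0.97 = 3.1021/0.97 = 3.1981.

3.2 years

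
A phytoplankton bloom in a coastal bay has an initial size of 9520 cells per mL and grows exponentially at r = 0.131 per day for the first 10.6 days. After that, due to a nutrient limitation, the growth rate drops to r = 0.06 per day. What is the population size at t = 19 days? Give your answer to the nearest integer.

Phase 1: N(10.6) = 9520·e^(0.131×10.6) = 9520·e^1.389 = 38167.9.
Phase 2 runs for 19 − 10.6 = 8.4 days at r = 0.06.
N(19) = 38167.9·e^(0.06×8.4) = 38167.9·e^0.504 = 63180.4.

63180 cells per mL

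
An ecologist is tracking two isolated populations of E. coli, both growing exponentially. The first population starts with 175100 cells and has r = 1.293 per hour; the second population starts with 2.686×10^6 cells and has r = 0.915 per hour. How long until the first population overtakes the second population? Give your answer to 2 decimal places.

Set 175100·e^(1.293t) = 2.686×10^6·e^(0.915t).
e^((1.293 − 0.915)t) = 2.686×10^6/175100 → e^(0.378·t) = 15.34.
0.378·t = ln(15.34) = 2.7305, so t = 2.7305/0.378 = 7.2234.

7.22 hours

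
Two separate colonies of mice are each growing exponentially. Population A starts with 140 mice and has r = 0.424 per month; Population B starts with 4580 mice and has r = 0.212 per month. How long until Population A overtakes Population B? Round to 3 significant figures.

16.5 months

Set 140·e^(0.424t) = 4580·e^(0.212t).
e^((0.424 − 0.212)t) = 4580/140 → e^(0.212·t) = 32.714.
0.212·t = ln(32.714) = 3.4878, so t = 3.4878/0.212 = 16.452.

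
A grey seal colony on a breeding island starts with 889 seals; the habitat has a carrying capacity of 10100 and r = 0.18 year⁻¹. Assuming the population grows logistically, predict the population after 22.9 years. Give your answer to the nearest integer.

8647 seals

A = (K − N₀)/N₀ = (10100 − 889)/889 = 10.361.
N(t) = K/(1 + A·e^(−rt)) = 10100/(1 + 10.361×e^(−0.18×22.9)).
e^(−4.122) = 0.016212; denominator = 1 + 10.361×0.016212 = 1.168.
N = 10100/1.168 = 8647.45.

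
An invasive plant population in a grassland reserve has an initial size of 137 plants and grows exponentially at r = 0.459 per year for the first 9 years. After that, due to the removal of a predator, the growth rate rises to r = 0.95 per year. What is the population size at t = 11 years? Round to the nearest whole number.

57010 plants

Phase 1: N(9) = 137·e^(0.459×9) = 137·e^4.131 = 8526.9.
Phase 2 runs for 11 − 9 = 2 years at r = 0.95.
N(11) = 8526.9·e^(0.95×2) = 8526.9·e^1.9 = 57009.9.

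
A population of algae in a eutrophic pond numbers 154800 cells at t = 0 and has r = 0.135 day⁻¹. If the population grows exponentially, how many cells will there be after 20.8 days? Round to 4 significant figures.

2566000 cells

N(t) = N₀·e^(rt) = 154800 × e^(0.135×20.8) = 154800 × e^2.808.
e^2.808 ≈ 16.577, so N ≈ 154800 × 16.577 = 2.566078×10^6.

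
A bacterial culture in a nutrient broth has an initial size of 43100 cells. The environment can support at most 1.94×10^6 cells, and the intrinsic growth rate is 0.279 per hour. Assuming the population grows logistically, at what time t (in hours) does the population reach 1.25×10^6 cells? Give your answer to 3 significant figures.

15.7 hours

A = (K − N₀)/N₀ = (1.94×10^6 − 43100)/43100 = 44.012.
Solve 1.94×10^6/(1 + 44.012·e^(−0.279t)) = 1.25×10^6: 1 + 44.012·e^(−0.279t) = 1.552, so e^(−0.279t) = 0.0125421.
−0.279·t = ln(0.0125421) = -4.3787, so t = 4.3787/0.279 = 15.694.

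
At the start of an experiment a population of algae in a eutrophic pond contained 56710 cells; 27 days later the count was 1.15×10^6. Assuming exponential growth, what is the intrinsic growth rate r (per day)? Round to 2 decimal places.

0.11 per day

From N(t) = N₀·e^(rt): e^(r·27) = 1.15×10^6/56710 = 20.279.
r·27 = ln(20.279) = 3.0096, so r = 3.0096/27 = 0.11147.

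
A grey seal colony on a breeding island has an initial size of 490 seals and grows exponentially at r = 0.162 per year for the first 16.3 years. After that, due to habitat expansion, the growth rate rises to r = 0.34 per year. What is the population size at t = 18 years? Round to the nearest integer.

Phase 1: N(16.3) = 490·e^(0.162×16.3) = 490·e^2.641 = 6870.59.
Phase 2 runs for 18 − 16.3 = 1.7 years at r = 0.34.
N(18) = 6870.59·e^(0.34×1.7) = 6870.59·e^0.578 = 12246.6.

12247 seals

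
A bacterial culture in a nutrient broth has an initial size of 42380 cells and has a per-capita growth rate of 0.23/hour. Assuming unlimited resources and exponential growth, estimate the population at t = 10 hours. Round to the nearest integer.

N(t) = N₀·e^(rt) = 42380 × e^(0.23×10) = 42380 × e^2.3.
e^2.3 ≈ 9.9742, so N ≈ 42380 × 9.9742 = 422706.

422706 cells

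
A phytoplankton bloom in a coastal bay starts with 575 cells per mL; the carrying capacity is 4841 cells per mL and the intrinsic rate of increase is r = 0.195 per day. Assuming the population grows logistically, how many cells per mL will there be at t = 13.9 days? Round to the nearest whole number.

3242 cells per mL

A = (K − N₀)/N₀ = (4841 − 575)/575 = 7.4191.
N(t) = K/(1 + A·e^(−rt)) = 4841/(1 + 7.4191×e^(−0.195×13.9)).
e^(−2.711) = 0.066504; denominator = 1 + 7.4191×0.066504 = 1.4934.
N = 4841/1.4934 = 3241.6.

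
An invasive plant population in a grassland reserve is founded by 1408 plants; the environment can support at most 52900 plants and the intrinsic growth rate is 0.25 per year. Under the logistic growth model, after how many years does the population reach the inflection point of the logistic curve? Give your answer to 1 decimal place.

Logistic growth is fastest at N = K/2 = 26450.
A = (K − N₀)/N₀ = 36.571. Set K/(1 + A·e^(−rt)) = K/2 → A·e^(−rt) = 1.
e^(−0.25t) = 1/36.571 = 0.0273441, so t = ln(36.571)/0.25 = 3.5993/0.25 = 14.397.

14.4 years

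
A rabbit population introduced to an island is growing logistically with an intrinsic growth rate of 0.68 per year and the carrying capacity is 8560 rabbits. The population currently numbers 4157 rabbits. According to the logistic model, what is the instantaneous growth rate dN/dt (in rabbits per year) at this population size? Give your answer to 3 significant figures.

dN/dt = rN(1 − N/K) = 0.68 × 4157 × (1 − 4157/8560).
1 − 4157/8560 = 0.51437; dN/dt = 0.68 × 4157 × 0.51437 = 1454.

1450 rabbits per year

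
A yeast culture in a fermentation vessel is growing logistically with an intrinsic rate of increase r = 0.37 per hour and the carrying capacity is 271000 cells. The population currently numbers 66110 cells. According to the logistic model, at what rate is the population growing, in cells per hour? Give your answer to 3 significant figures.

dN/dt = rN(1 − N/K) = 0.37 × 66110 × (1 − 66110/271000).
1 − 66110/271000 = 0.75605; dN/dt = 0.37 × 66110 × 0.75605 = 18494.

18500 cells per hour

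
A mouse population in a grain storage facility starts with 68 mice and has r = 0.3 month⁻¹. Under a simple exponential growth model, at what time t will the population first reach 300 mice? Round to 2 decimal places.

4.95 months

Set N₀·e^(rt) = 300: e^(0.3·t) = 300/68 = 4.4118.
0.3·t = ln(4.4118) = 1.4843, so t = 1.4843/0.3 = 4.9476.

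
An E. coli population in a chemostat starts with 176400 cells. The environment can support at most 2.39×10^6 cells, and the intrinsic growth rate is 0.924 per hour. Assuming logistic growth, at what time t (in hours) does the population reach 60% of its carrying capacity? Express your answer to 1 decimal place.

3.2 hours

A = (K − N₀)/N₀ = (2.39×10^6 − 176400)/176400 = 12.549.
Solve 2.39×10^6/(1 + 12.549·e^(−0.924t)) = 1.434×10^6: 1 + 12.549·e^(−0.924t) = 1.6667, so e^(−0.924t) = 0.0531261.
−0.924·t = ln(0.0531261) = -2.9351, so t = 2.9351/0.924 = 3.1765.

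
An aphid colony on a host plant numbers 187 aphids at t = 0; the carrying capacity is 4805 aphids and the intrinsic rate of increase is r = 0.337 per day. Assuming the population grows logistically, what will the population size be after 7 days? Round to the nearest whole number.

1441 aphids

A = (K − N₀)/N₀ = (4805 − 187)/187 = 24.695.
N(t) = K/(1 + A·e^(−rt)) = 4805/(1 + 24.695×e^(−0.337×7)).
e^(−2.359) = 0.094515; denominator = 1 + 24.695×0.094515 = 3.3341.
N = 4805/3.3341 = 1441.19.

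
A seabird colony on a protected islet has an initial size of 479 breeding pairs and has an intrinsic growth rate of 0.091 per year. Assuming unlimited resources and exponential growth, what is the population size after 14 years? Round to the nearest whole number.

N(t) = N₀·e^(rt) = 479 × e^(0.091×14) = 479 × e^1.274.
e^1.274 ≈ 3.5751, so N ≈ 479 × 3.5751 = 1712.48.

1712 breeding pairs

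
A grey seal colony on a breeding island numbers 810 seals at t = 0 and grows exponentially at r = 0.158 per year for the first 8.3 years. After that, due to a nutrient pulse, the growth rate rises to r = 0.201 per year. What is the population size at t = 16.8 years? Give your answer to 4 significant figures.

Phase 1: N(8.3) = 810·e^(0.158×8.3) = 810·e^1.311 = 3006.21.
Phase 2 runs for 16.8 − 8.3 = 8.5 years at r = 0.201.
N(16.8) = 3006.21·e^(0.201×8.5) = 3006.21·e^1.709 = 16596.3.

16600 seals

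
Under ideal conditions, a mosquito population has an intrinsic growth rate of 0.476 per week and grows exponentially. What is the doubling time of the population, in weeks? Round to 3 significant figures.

1.46 weeks

Doubling time t_d = ln(2)/r = 0.6931/0.476 = 1.4562.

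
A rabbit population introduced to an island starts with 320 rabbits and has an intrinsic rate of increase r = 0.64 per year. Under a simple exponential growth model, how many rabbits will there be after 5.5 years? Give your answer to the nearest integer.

10811 rabbits

N(t) = N₀·e^(rt) = 320 × e^(0.64×5.5) = 320 × e^3.52.
e^3.52 ≈ 33.784, so N ≈ 320 × 33.784 = 10811.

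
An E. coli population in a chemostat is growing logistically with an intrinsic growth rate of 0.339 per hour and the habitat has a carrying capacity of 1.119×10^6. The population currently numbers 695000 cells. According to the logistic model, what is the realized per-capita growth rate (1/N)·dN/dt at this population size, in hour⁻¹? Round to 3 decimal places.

(1/N)·dN/dt = r(1 − N/K) = 0.339 × (1 − 695000/1.119×10^6).
= 0.339 × 0.37891 = 0.12845.

0.128 per hour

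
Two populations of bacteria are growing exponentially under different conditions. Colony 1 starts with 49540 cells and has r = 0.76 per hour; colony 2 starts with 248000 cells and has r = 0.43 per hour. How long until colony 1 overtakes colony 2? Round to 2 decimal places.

Set 49540·e^(0.76t) = 248000·e^(0.43t).
e^((0.76 − 0.43)t) = 248000/49540 → e^(0.33·t) = 5.0061.
0.33·t = ln(5.0061) = 1.6106, so t = 1.6106/0.33 = 4.8808.

4.88 hours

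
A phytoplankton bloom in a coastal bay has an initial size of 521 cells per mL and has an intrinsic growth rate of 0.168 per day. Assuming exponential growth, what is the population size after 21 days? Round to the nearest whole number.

N(t) = N₀·e^(rt) = 521 × e^(0.168×21) = 521 × e^3.528.
e^3.528 ≈ 34.056, so N ≈ 521 × 34.056 = 17743.1.

17743 cells per mL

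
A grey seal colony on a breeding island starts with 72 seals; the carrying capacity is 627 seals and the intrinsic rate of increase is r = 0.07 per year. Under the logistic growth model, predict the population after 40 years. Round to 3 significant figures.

427 seals

A = (K − N₀)/N₀ = (627 − 72)/72 = 7.7083.
N(t) = K/(1 + A·e^(−rt)) = 627/(1 + 7.7083×e^(−0.07×40)).
e^(−2.8) = 0.06081; denominator = 1 + 7.7083×0.06081 = 1.4687.
N = 627/1.4687 = 426.895.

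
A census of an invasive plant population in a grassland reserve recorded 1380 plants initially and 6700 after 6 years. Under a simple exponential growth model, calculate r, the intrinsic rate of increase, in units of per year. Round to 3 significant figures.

0.263 per year

From N(t) = N₀·e^(rt): e^(r·6) = 6700/1380 = 4.8551.
r·6 = ln(4.8551) = 1.58, so r = 1.58/6 = 0.26334.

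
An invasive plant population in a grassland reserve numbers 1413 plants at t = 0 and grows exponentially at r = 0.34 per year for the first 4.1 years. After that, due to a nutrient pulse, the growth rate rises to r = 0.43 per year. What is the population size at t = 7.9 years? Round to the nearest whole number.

29187 plants

Phase 1: N(4.1) = 1413·e^(0.34×4.1) = 1413·e^1.394 = 5695.72.
Phase 2 runs for 7.9 − 4.1 = 3.8 years at r = 0.43.
N(7.9) = 5695.72·e^(0.43×3.8) = 5695.72·e^1.634 = 29186.8.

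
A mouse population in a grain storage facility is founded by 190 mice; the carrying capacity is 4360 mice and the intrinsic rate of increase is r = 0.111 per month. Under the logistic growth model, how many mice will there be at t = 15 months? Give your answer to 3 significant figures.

846 mice

A = (K − N₀)/N₀ = (4360 − 190)/190 = 21.947.
N(t) = K/(1 + A·e^(−rt)) = 4360/(1 + 21.947×e^(−0.111×15)).
e^(−1.665) = 0.18919; denominator = 1 + 21.947×0.18919 = 5.1522.
N = 4360/5.1522 = 846.234.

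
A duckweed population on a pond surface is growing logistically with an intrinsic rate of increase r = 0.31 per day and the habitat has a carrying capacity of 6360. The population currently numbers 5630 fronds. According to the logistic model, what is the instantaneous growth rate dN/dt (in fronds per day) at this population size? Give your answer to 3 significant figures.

dN/dt = rN(1 − N/K) = 0.31 × 5630 × (1 − 5630/6360).
1 − 5630/6360 = 0.11478; dN/dt = 0.31 × 5630 × 0.11478 = 200.33.

200 fronds per day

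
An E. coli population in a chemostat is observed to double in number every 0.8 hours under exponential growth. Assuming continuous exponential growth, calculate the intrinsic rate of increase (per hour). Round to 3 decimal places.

r = ln(2)/t_d = 0.6931/0.8 = 0.86643.

0.866 per hour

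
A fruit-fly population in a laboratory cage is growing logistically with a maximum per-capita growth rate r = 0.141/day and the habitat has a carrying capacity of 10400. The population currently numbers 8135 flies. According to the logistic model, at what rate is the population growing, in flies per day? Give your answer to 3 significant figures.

250 flies per day

dN/dt = rN(1 − N/K) = 0.141 × 8135 × (1 − 8135/10400).
1 − 8135/10400 = 0.21779; dN/dt = 0.141 × 8135 × 0.21779 = 249.81.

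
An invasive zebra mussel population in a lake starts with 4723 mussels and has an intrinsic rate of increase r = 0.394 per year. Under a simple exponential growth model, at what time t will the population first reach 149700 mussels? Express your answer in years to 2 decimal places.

8.77 years

Set N₀·e^(rt) = 149700: e^(0.394·t) = 149700/4723 = 31.696.
0.394·t = ln(31.696) = 3.4562, so t = 3.4562/0.394 = 8.7721.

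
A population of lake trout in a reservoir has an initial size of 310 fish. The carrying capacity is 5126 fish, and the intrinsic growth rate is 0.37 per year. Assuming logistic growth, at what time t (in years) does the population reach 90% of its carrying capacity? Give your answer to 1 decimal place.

13.4 years

A = (K − N₀)/N₀ = (5126 − 310)/310 = 15.535.
Solve 5126/(1 + 15.535·e^(−0.37t)) = 4613.4: 1 + 15.535·e^(−0.37t) = 1.1111, so e^(−0.37t) = 0.00715209.
−0.37·t = ln(0.00715209) = -4.9404, so t = 4.9404/0.37 = 13.352.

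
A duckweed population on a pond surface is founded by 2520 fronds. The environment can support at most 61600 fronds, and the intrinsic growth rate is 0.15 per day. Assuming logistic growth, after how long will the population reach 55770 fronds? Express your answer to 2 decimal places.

36.09 days

A = (K − N₀)/N₀ = (61600 − 2520)/2520 = 23.444.
Solve 61600/(1 + 23.444·e^(−0.15t)) = 55770: 1 + 23.444·e^(−0.15t) = 1.1045, so e^(−0.15t) = 0.0044589.
−0.15·t = ln(0.0044589) = -5.4129, so t = 5.4129/0.15 = 36.086.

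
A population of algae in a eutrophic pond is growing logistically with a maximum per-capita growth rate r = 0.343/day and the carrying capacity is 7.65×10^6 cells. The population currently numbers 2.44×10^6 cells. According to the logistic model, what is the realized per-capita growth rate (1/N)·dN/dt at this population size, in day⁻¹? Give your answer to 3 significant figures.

(1/N)·dN/dt = r(1 − N/K) = 0.343 × (1 − 2.44×10^6/7.65×10^6).
= 0.343 × 0.68105 = 0.2336.

0.234 per day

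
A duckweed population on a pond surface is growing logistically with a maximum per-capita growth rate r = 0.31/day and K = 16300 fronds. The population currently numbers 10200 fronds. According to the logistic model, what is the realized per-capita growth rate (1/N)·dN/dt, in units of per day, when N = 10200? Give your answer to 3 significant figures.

(1/N)·dN/dt = r(1 − N/K) = 0.31 × (1 − 10200/16300).
= 0.31 × 0.37423 = 0.11601.

0.116 per day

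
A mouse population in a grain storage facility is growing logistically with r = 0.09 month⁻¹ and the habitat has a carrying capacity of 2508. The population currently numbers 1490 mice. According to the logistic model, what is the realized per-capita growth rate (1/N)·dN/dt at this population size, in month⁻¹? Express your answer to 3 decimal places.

0.037 per month

(1/N)·dN/dt = r(1 − N/K) = 0.09 × (1 − 1490/2508).
= 0.09 × 0.4059 = 0.036531.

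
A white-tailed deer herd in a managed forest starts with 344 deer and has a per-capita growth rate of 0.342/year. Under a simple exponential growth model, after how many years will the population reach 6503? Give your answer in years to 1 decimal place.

Set N₀·e^(rt) = 6503: e^(0.342·t) = 6503/344 = 18.904.
0.342·t = ln(18.904) = 2.9394, so t = 2.9394/0.342 = 8.5947.

8.6 years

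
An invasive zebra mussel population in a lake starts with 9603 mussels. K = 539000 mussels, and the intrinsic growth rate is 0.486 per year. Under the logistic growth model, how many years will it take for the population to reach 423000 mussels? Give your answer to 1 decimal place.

10.9 years

A = (K − N₀)/N₀ = (539000 − 9603)/9603 = 55.128.
Solve 539000/(1 + 55.128·e^(−0.486t)) = 423000: 1 + 55.128·e^(−0.486t) = 1.2742, so e^(−0.486t) = 0.00497443.
−0.486·t = ln(0.00497443) = -5.3034, so t = 5.3034/0.486 = 10.912.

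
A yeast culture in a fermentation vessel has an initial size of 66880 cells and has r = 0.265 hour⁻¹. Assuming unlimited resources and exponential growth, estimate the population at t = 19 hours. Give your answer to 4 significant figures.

N(t) = N₀·e^(rt) = 66880 × e^(0.265×19) = 66880 × e^5.035.
e^5.035 ≈ 153.7, so N ≈ 66880 × 153.7 = 1.027943×10^7.

10280000 cells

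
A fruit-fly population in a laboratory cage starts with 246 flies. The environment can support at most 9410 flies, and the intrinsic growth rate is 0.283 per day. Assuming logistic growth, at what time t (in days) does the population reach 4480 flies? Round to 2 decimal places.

A = (K − N₀)/N₀ = (9410 − 246)/246 = 37.252.
Solve 9410/(1 + 37.252·e^(−0.283t)) = 4480: 1 + 37.252·e^(−0.283t) = 2.1004, so e^(−0.283t) = 0.0295406.
−0.283·t = ln(0.0295406) = -3.522, so t = 3.522/0.283 = 12.445.

12.45 days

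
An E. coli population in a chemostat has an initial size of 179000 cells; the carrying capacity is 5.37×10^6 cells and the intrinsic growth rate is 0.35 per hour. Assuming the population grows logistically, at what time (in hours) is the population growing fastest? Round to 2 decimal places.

9.62 hours

Logistic growth is fastest at N = K/2 = 2.685×10^6.
A = (K − N₀)/N₀ = 29. Set K/(1 + A·e^(−rt)) = K/2 → A·e^(−rt) = 1.
e^(−0.35t) = 1/29 = 0.0344828, so t = ln(29)/0.35 = 3.3673/0.35 = 9.6208.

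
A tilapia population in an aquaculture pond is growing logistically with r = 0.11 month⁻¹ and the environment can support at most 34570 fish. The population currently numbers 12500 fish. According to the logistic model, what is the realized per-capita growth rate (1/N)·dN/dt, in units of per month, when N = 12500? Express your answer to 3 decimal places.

0.070 per month

(1/N)·dN/dt = r(1 − N/K) = 0.11 × (1 − 12500/34570).
= 0.11 × 0.63841 = 0.070226.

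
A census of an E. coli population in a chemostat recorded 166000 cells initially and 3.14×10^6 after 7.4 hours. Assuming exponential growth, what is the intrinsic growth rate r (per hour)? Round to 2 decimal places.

From N(t) = N₀·e^(rt): e^(r·7.4) = 3.14×10^6/166000 = 18.916.
r·7.4 = ln(18.916) = 2.94, so r = 2.94/7.4 = 0.3973.

0.40 per hour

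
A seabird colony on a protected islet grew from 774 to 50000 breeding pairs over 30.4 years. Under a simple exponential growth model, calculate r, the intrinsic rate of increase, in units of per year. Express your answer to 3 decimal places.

0.137 per year

From N(t) = N₀·e^(rt): e^(r·30.4) = 50000/774 = 64.599.
r·30.4 = ln(64.599) = 4.1682, so r = 4.1682/30.4 = 0.13711.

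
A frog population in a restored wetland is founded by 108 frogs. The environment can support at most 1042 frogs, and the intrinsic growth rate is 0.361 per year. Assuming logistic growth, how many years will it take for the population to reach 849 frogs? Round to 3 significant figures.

A = (K − N₀)/N₀ = (1042 − 108)/108 = 8.6481.
Solve 1042/(1 + 8.6481·e^(−0.361t)) = 849: 1 + 8.6481·e^(−0.361t) = 1.2273, so e^(−0.361t) = 0.0262861.
−0.361·t = ln(0.0262861) = -3.6387, so t = 3.6387/0.361 = 10.08.

10.1 years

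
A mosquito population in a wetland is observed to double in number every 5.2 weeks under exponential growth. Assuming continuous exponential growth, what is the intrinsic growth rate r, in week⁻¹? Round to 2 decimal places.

0.13 per week

r = ln(2)/t_d = 0.6931/5.2 = 0.1333.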